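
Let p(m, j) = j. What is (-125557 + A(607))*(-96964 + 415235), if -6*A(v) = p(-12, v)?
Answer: -239960102179/6 ≈ -3.9993e+10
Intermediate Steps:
A(v) = -v/6
(-125557 + A(607))*(-96964 + 415235) = (-125557 - 1/6*607)*(-96964 + 415235) = (-125557 - 607/6)*318271 = -753949/6*318271 = -239960102179/6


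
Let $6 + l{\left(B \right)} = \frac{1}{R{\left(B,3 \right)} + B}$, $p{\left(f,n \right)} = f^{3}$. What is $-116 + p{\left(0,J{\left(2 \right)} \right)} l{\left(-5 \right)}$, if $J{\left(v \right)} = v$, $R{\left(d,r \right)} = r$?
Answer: $-116$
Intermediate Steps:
$l{\left(B \right)} = -6 + \frac{1}{3 + B}$
$-116 + p{\left(0,J{\left(2 \right)} \right)} l{\left(-5 \right)} = -116 + 0^{3} \frac{-17 - -30}{3 - 5} = -116 + 0 \frac{-17 + 30}{-2} = -116 + 0 \left(\left(- \frac{1}{2}\right) 13\right) = -116 + 0 \left(- \frac{13}{2}\right) = -116 + 0 = -116$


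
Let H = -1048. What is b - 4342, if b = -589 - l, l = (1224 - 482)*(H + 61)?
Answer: 727423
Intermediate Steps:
l = -732354 (l = (1224 - 482)*(-1048 + 61) = 742*(-987) = -732354)
b = 731765 (b = -589 - 1*(-732354) = -589 + 732354 = 731765)
b - 4342 = 731765 - 4342 = 727423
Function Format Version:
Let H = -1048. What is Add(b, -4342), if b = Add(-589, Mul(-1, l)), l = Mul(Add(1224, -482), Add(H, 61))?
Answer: 727423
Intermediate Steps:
l = -732354 (l = Mul(Add(1224, -482), Add(-1048, 61)) = Mul(742, -987) = -732354)
b = 731765 (b = Add(-589, Mul(-1, -732354)) = Add(-589, 732354) = 731765)
Add(b, -4342) = Add(731765, -4342) = 727423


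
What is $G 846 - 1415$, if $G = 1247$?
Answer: $1053547$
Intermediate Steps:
$G 846 - 1415 = 1247 \cdot 846 - 1415 = 1054962 - 1415 = 1053547$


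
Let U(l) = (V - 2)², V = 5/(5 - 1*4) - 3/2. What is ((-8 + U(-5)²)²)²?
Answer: 4879681/65536 ≈ 74.458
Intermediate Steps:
V = 7/2 (V = 5/(5 - 4) - 3*½ = 5/1 - 3/2 = 5*1 - 3/2 = 5 - 3/2 = 7/2 ≈ 3.5000)
U(l) = 9/4 (U(l) = (7/2 - 2)² = (3/2)² = 9/4)
((-8 + U(-5)²)²)² = ((-8 + (9/4)²)²)² = ((-8 + 81/16)²)² = ((-47/16)²)² = (2209/256)² = 4879681/65536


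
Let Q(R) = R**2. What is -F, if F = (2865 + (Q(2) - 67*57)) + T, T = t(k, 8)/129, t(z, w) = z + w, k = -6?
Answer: 122548/129 ≈ 949.98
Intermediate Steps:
t(z, w) = w + z
T = 2/129 (T = (8 - 6)/129 = (1/129)*2 = 2/129 ≈ 0.015504)
F = -122548/129 (F = (2865 + (2**2 - 67*57)) + 2/129 = (2865 + (4 - 3819)) + 2/129 = (2865 - 3815) + 2/129 = -950 + 2/129 = -122548/129 ≈ -949.98)
-F = -1*(-122548/129) = 122548/129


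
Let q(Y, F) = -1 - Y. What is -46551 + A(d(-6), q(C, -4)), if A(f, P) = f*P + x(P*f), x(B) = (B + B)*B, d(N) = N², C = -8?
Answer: 80709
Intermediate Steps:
x(B) = 2*B² (x(B) = (2*B)*B = 2*B²)
A(f, P) = P*f + 2*P²*f² (A(f, P) = f*P + 2*(P*f)² = P*f + 2*(P²*f²) = P*f + 2*P²*f²)
-46551 + A(d(-6), q(C, -4)) = -46551 + (-1 - 1*(-8))*(-6)²*(1 + 2*(-1 - 1*(-8))*(-6)²) = -46551 + (-1 + 8)*36*(1 + 2*(-1 + 8)*36) = -46551 + 7*36*(1 + 2*7*36) = -46551 + 7*36*(1 + 504) = -46551 + 7*36*505 = -46551 + 127260 = 80709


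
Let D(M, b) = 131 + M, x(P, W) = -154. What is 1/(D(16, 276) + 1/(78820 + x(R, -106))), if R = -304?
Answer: 78666/11563903 ≈ 0.0068027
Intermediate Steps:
1/(D(16, 276) + 1/(78820 + x(R, -106))) = 1/((131 + 16) + 1/(78820 - 154)) = 1/(147 + 1/78666) = 1/(11563903/78666) = 78666/11563903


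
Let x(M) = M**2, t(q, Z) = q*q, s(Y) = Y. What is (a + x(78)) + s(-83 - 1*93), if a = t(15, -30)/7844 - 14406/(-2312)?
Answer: 3351782459/566729 ≈ 5914.3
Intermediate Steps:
t(q, Z) = q**2
a = 3547527/566729 (a = 15**2/7844 - 14406/(-2312) = 225*(1/7844) - 14406*(-1/2312) = 225/7844 + 7203/1156 = 3547527/566729 ≈ 6.2597)
(a + x(78)) + s(-83 - 1*93) = (3547527/566729 + 78**2) + (-83 - 1*93) = (3547527/566729 + 6084) + (-83 - 93) = 3451526763/566729 - 176 = 3351782459/566729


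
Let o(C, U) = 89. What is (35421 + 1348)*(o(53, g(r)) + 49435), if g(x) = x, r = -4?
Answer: 1820947956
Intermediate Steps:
(35421 + 1348)*(o(53, g(r)) + 49435) = (35421 + 1348)*(89 + 49435) = 36769*49524 = 1820947956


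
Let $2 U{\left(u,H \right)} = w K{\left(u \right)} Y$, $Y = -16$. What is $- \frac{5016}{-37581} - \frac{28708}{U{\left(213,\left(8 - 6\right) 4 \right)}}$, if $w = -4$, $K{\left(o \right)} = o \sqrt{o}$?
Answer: $\frac{1672}{12527} - \frac{7177 \sqrt{213}}{362952} \approx -0.15512$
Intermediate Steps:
$K{\left(o \right)} = o^{\frac{3}{2}}$
$U{\left(u,H \right)} = 32 u^{\frac{3}{2}}$ ($U{\left(u,H \right)} = \frac{- 4 u^{\frac{3}{2}} \left(-16\right)}{2} = \frac{64 u^{\frac{3}{2}}}{2} = 32 u^{\frac{3}{2}}$)
$- \frac{5016}{-37581} - \frac{28708}{U{\left(213,\left(8 - 6\right) 4 \right)}} = - \frac{5016}{-37581} - \frac{28708}{32 \cdot 213^{\frac{3}{2}}} = \left(-5016\right) \left(- \frac{1}{37581}\right) - \frac{28708}{32 \cdot 213 \sqrt{213}} = \frac{1672}{12527} - \frac{28708}{6816 \sqrt{213}} = \frac{1672}{12527} - 28708 \frac{\sqrt{213}}{1451808} = \frac{1672}{12527} - \frac{7177 \sqrt{213}}{362952}$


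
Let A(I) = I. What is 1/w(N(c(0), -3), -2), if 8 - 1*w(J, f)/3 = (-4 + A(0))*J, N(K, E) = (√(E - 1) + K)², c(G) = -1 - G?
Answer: -1/204 + I/51 ≈ -0.004902 + 0.019608*I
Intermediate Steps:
N(K, E) = (K + √(-1 + E))² (N(K, E) = (√(-1 + E) + K)² = (K + √(-1 + E))²)
w(J, f) = 24 + 12*J (w(J, f) = 24 - 3*(-4 + 0)*J = 24 - (-12)*J = 24 + 12*J)
1/w(N(c(0), -3), -2) = 1/(24 + 12*((-1 - 1*0) + √(-1 - 3))²) = 1/(24 + 12*((-1 + 0) + √(-4))²) = 1/(24 + 12*(-1 + 2*I)²)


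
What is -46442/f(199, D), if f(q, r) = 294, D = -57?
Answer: -23221/147 ≈ -157.97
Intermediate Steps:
-46442/f(199, D) = -46442/294 = -46442*1/294 = -23221/147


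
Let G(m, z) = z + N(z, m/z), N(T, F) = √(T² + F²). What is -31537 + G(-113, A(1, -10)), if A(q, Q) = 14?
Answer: -31523 + √51185/14 ≈ -31507.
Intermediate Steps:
N(T, F) = √(F² + T²)
G(m, z) = z + √(z² + m²/z²) (G(m, z) = z + √((m/z)² + z²) = z + √(m²/z² + z²) = z + √(z² + m²/z²))
-31537 + G(-113, A(1, -10)) = -31537 + (14 + √(((-113)² + 14⁴)/14²)) = -31537 + (14 + √((12769 + 38416)/196)) = -31537 + (14 + √((1/196)*51185)) = -31537 + (14 + √(51185/196)) = -31537 + (14 + √51185/14) = -31523 + √51185/14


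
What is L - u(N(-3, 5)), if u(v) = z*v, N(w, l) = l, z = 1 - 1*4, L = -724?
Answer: -709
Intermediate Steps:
z = -3 (z = 1 - 4 = -3)
u(v) = -3*v
L - u(N(-3, 5)) = -724 - (-3)*5 = -724 - 1*(-15) = -724 + 15 = -709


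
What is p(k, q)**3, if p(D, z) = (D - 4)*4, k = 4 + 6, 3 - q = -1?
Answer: 13824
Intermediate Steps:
q = 4 (q = 3 - 1*(-1) = 3 + 1 = 4)
k = 10
p(D, z) = -16 + 4*D (p(D, z) = (-4 + D)*4 = -16 + 4*D)
p(k, q)**3 = (-16 + 4*10)**3 = (-16 + 40)**3 = 24**3 = 13824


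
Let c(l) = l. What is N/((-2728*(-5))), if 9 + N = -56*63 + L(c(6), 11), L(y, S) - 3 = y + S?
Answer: -3517/13640 ≈ -0.25784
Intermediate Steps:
L(y, S) = 3 + S + y (L(y, S) = 3 + (y + S) = 3 + (S + y) = 3 + S + y)
N = -3517 (N = -9 + (-56*63 + (3 + 11 + 6)) = -9 + (-3528 + 20) = -9 - 3508 = -3517)
N/((-2728*(-5))) = -3517/((-2728*(-5))) = -3517/13640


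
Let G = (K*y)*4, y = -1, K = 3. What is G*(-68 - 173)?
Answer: 2892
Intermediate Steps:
G = -12 (G = (3*(-1))*4 = -3*4 = -12)
G*(-68 - 173) = -12*(-68 - 173) = -12*(-241) = 2892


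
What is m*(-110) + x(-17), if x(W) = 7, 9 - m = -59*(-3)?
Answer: 18487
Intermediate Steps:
m = -168 (m = 9 - (-59)*(-3) = 9 - 1*177 = 9 - 177 = -168)
m*(-110) + x(-17) = -168*(-110) + 7 = 18480 + 7 = 18487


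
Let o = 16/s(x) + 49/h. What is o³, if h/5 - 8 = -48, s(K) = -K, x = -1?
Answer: 31285651951/8000000 ≈ 3910.7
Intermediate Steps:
h = -200 (h = 40 + 5*(-48) = 40 - 240 = -200)
o = 3151/200 (o = 16/((-1*(-1))) + 49/(-200) = 16/1 + 49*(-1/200) = 16*1 - 49/200 = 16 - 49/200 = 3151/200 ≈ 15.755)
o³ = (3151/200)³ = 31285651951/8000000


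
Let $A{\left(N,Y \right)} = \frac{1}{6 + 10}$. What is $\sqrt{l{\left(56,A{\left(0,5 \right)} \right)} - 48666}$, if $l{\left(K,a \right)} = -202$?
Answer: $2 i \sqrt{12217} \approx 221.06 i$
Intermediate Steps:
$A{\left(N,Y \right)} = \frac{1}{16}$
$\sqrt{l{\left(56,A{\left(0,5 \right)} \right)} - 48666} = \sqrt{-202 - 48666} = \sqrt{-48868} = 2 i \sqrt{12217}$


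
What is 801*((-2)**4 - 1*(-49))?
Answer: 52065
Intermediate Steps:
801*((-2)**4 - 1*(-49)) = 801*(16 + 49) = 801*65 = 52065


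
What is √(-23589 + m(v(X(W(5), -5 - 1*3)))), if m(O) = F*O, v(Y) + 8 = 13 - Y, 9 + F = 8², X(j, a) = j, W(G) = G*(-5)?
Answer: I*√21939 ≈ 148.12*I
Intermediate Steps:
W(G) = -5*G
F = 55 (F = -9 + 8² = -9 + 64 = 55)
v(Y) = 5 - Y (v(Y) = -8 + (13 - Y) = 5 - Y)
m(O) = 55*O
√(-23589 + m(v(X(W(5), -5 - 1*3)))) = √(-23589 + 55*(5 - (-5)*5)) = √(-23589 + 55*(5 - 1*(-25))) = √(-23589 + 55*(5 + 25)) = √(-23589 + 55*30) = √(-23589 + 1650) = √(-21939) = I*√21939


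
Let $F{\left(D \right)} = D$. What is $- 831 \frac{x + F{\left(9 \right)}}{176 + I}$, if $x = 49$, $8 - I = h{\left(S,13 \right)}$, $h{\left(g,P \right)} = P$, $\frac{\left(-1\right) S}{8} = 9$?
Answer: $- \frac{16066}{57} \approx -281.86$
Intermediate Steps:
$S = -72$ ($S = \left(-8\right) 9 = -72$)
$I = -5$ ($I = 8 - 13 = -5$)
$- 831 \frac{x + F{\left(9 \right)}}{176 + I} = - 831 \frac{49 + 9}{176 - 5} = - 831 \cdot \frac{58}{171} = - 831 \cdot 58 \cdot \frac{1}{171} = \left(-831\right) \frac{58}{171} = - \frac{16066}{57}$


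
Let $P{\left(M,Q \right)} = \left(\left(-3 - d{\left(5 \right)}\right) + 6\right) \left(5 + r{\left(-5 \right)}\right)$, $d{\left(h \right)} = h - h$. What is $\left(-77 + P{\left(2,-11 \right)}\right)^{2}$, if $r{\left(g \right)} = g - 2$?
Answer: $6889$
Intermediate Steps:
$d{\left(h \right)} = 0$
$r{\left(g \right)} = -2 + g$ ($r{\left(g \right)} = g - 2 = -2 + g$)
$P{\left(M,Q \right)} = -6$ ($P{\left(M,Q \right)} = \left(\left(-3 - 0\right) + 6\right) \left(5 - 7\right) = \left(\left(-3 + 0\right) + 6\right) \left(5 - 7\right) = \left(-3 + 6\right) \left(-2\right) = 3 \left(-2\right) = -6$)
$\left(-77 + P{\left(2,-11 \right)}\right)^{2} = \left(-77 - 6\right)^{2} = \left(-83\right)^{2} = 6889$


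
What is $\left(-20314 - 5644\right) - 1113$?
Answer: $-27071$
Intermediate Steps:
$\left(-20314 - 5644\right) - 1113 = -25958 - 1113 = -27071$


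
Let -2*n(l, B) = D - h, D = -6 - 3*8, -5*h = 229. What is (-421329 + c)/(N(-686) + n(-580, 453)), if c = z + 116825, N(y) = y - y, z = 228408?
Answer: 760960/79 ≈ 9632.4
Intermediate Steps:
h = -229/5 (h = -⅕*229 = -229/5 ≈ -45.800)
N(y) = 0
D = -30 (D = -6 - 24 = -30)
c = 345233 (c = 228408 + 116825 = 345233)
n(l, B) = -79/10 (n(l, B) = -(-30 - 1*(-229/5))/2 = -(-30 + 229/5)/2 = -½*79/5 = -79/10)
(-421329 + c)/(N(-686) + n(-580, 453)) = (-421329 + 345233)/(0 - 79/10) = -76096/(-79/10) = -76096*(-10/79) = 760960/79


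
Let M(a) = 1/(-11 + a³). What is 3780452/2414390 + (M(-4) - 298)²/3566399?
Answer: 7704577636137989/4843506420905625 ≈ 1.5907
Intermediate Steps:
3780452/2414390 + (M(-4) - 298)²/3566399 = 3780452/2414390 + (1/(-11 + (-4)³) - 298)²/3566399 = 3780452*(1/2414390) + (1/(-11 - 64) - 298)²*(1/3566399) = 1890226/1207195 + (1/(-75) - 298)²*(1/3566399) = 1890226/1207195 + (-1/75 - 298)²*(1/3566399) = 1890226/1207195 + (-22351/75)²*(1/3566399) = 1890226/1207195 + (499567201/5625)*(1/3566399) = 1890226/1207195 + 499567201/20060994375 = 7704577636137989/4843506420905625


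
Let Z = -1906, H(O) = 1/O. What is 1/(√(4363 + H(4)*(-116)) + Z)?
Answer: -953/1814251 - √4334/3628502 ≈ -0.00054343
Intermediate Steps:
H(O) = 1/O
1/(√(4363 + H(4)*(-116)) + Z) = 1/(√(4363 - 116/4) - 1906) = 1/(√(4363 + (¼)*(-116)) - 1906) = 1/(√(4363 - 29) - 1906) = 1/(√4334 - 1906) = 1/(-1906 + √4334)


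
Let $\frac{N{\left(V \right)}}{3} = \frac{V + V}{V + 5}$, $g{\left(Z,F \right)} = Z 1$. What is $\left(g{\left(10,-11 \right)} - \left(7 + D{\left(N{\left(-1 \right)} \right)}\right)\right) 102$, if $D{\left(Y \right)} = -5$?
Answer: $816$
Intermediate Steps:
$g{\left(Z,F \right)} = Z$
$N{\left(V \right)} = \frac{6 V}{5 + V}$ ($N{\left(V \right)} = 3 \frac{V + V}{V + 5} = 3 \frac{2 V}{5 + V} = \frac{6 V}{5 + V}$)
$\left(g{\left(10,-11 \right)} - \left(7 + D{\left(N{\left(-1 \right)} \right)}\right)\right) 102 = \left(10 + \left(-26 + \left(19 - -5\right)\right)\right) 102 = \left(10 + \left(-26 + \left(19 + 5\right)\right)\right) 102 = \left(10 + \left(-26 + 24\right)\right) 102 = \left(10 - 2\right) 102 = 8 \cdot 102 = 816$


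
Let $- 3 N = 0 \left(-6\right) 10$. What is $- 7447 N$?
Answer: $0$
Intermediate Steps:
$N = 0$ ($N = - \frac{0 \left(-6\right) 10}{3} = - \frac{0 \cdot 10}{3} = \left(- \frac{1}{3}\right) 0 = 0$)
$- 7447 N = \left(-7447\right) 0 = 0$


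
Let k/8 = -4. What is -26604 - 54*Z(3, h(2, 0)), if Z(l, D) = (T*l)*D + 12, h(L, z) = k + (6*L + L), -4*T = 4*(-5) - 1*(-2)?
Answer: -14130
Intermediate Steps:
k = -32 (k = 8*(-4) = -32)
T = 9/2 (T = -(4*(-5) - 1*(-2))/4 = -(-20 + 2)/4 = -¼*(-18) = 9/2 ≈ 4.5000)
h(L, z) = -32 + 7*L (h(L, z) = -32 + (6*L + L) = -32 + 7*L)
Z(l, D) = 12 + 9*D*l/2 (Z(l, D) = (9*l/2)*D + 12 = 9*D*l/2 + 12 = 12 + 9*D*l/2)
-26604 - 54*Z(3, h(2, 0)) = -26604 - 54*(12 + (9/2)*(-32 + 7*2)*3) = -26604 - 54*(12 + (9/2)*(-32 + 14)*3) = -26604 - 54*(12 + (9/2)*(-18)*3) = -26604 - 54*(12 - 243) = -26604 - 54*(-231) = -26604 + 12474 = -14130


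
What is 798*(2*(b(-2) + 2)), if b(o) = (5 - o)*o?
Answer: -19152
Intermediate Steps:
b(o) = o*(5 - o)
798*(2*(b(-2) + 2)) = 798*(2*(-2*(5 - 1*(-2)) + 2)) = 798*(2*(-2*(5 + 2) + 2)) = 798*(2*(-2*7 + 2)) = 798*(2*(-14 + 2)) = 798*(2*(-12)) = 798*(-24) = -19152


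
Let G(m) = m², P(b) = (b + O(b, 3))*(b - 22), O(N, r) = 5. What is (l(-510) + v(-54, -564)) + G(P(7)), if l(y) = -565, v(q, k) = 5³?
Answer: 31960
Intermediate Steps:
v(q, k) = 125
P(b) = (-22 + b)*(5 + b) (P(b) = (b + 5)*(b - 22) = (5 + b)*(-22 + b) = (-22 + b)*(5 + b))
(l(-510) + v(-54, -564)) + G(P(7)) = (-565 + 125) + (-110 + 7² - 17*7)² = -440 + (-110 + 49 - 119)² = -440 + (-180)² = -440 + 32400 = 31960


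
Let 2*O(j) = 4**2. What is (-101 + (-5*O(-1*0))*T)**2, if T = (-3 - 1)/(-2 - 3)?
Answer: 17689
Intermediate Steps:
O(j) = 8 (O(j) = (1/2)*4**2 = (1/2)*16 = 8)
T = 4/5 (T = -4/(-5) = -4*(-1/5) = 4/5 ≈ 0.80000)
(-101 + (-5*O(-1*0))*T)**2 = (-101 - 5*8*(4/5))**2 = (-101 - 40*4/5)**2 = (-101 - 32)**2 = (-133)**2 = 17689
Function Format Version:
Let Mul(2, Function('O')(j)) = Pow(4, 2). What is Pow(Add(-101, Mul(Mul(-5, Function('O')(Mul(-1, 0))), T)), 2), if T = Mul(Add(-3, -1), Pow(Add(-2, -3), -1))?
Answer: 17689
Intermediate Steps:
Function('O')(j) = 8 (Function('O')(j) = Mul(Rational(1, 2), Pow(4, 2)) = Mul(Rational(1, 2), 16) = 8)
T = Rational(4, 5) (T = Mul(-4, Pow(-5, -1)) = Mul(-4, Rational(-1, 5)) = Rational(4, 5) ≈ 0.80000)
Pow(Add(-101, Mul(Mul(-5, Function('O')(Mul(-1, 0))), T)), 2) = Pow(Add(-101, Mul(Mul(-5, 8), Rational(4, 5))), 2) = Pow(Add(-101, Mul(-40, Rational(4, 5))), 2) = Pow(Add(-101, -32), 2) = Pow(-133, 2) = 17689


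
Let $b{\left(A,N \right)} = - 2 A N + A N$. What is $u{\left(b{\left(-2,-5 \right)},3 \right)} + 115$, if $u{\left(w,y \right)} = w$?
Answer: $105$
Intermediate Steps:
$b{\left(A,N \right)} = - A N$ ($b{\left(A,N \right)} = - 2 A N + A N = - A N$)
$u{\left(b{\left(-2,-5 \right)},3 \right)} + 115 = \left(-1\right) \left(-2\right) \left(-5\right) + 115 = -10 + 115 = 105$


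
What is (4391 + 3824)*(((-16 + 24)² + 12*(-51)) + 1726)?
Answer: 9677270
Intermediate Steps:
(4391 + 3824)*(((-16 + 24)² + 12*(-51)) + 1726) = 8215*((8² - 612) + 1726) = 8215*((64 - 612) + 1726) = 8215*(-548 + 1726) = 8215*1178 = 9677270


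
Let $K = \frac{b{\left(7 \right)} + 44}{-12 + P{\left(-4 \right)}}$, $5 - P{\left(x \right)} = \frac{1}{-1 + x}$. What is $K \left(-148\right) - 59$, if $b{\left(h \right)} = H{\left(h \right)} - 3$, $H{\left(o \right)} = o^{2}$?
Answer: $\frac{32297}{17} \approx 1899.8$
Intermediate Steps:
$b{\left(h \right)} = -3 + h^{2}$ ($b{\left(h \right)} = h^{2} - 3 = -3 + h^{2}$)
$P{\left(x \right)} = 5 - \frac{1}{-1 + x}$
$K = - \frac{225}{17}$ ($K = \frac{\left(-3 + 7^{2}\right) + 44}{-12 + \frac{-6 + 5 \left(-4\right)}{-1 - 4}} = \frac{\left(-3 + 49\right) + 44}{-12 + \frac{-6 - 20}{-5}} = \frac{46 + 44}{-12 - - \frac{26}{5}} = \frac{90}{-12 + \frac{26}{5}} = \frac{90}{- \frac{34}{5}} = 90 \left(- \frac{5}{34}\right) = - \frac{225}{17} \approx -13.235$)
$K \left(-148\right) - 59 = \left(- \frac{225}{17}\right) \left(-148\right) - 59 = \frac{33300}{17} - 59 = \frac{32297}{17}$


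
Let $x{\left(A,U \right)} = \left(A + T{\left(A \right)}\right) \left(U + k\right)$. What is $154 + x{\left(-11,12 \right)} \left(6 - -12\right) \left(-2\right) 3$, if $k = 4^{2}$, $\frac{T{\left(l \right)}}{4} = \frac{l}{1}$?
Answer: $166474$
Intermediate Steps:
$T{\left(l \right)} = 4 l$ ($T{\left(l \right)} = 4 \frac{l}{1} = 4 l 1 = 4 l$)
$k = 16$
$x{\left(A,U \right)} = 5 A \left(16 + U\right)$ ($x{\left(A,U \right)} = \left(A + 4 A\right) \left(U + 16\right) = 5 A \left(16 + U\right)$)
$154 + x{\left(-11,12 \right)} \left(6 - -12\right) \left(-2\right) 3 = 154 + 5 \left(-11\right) \left(16 + 12\right) \left(6 - -12\right) \left(-2\right) 3 = 154 + 5 \left(-11\right) 28 \left(6 + 12\right) \left(-2\right) 3 = 154 - 1540 \cdot 18 \left(-2\right) 3 = 154 - 1540 \left(\left(-36\right) 3\right) = 154 - -166320 = 154 + 166320 = 166474$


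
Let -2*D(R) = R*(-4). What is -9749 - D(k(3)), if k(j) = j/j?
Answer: -9751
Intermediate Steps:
k(j) = 1
D(R) = 2*R (D(R) = -R*(-4)/2 = -(-2)*R = 2*R)
-9749 - D(k(3)) = -9749 - 2 = -9751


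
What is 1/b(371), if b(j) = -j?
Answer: -1/371 ≈ -0.0026954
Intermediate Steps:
1/b(371) = 1/(-1*371) = 1/(-371) = -1/371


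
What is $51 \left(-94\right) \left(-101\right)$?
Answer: $484194$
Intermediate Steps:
$51 \left(-94\right) \left(-101\right) = \left(-4794\right) \left(-101\right) = 484194$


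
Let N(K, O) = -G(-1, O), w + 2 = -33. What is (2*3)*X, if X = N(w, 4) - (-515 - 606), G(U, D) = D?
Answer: 6702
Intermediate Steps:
w = -35 (w = -2 - 33 = -35)
N(K, O) = -O
X = 1117 (X = -1*4 - (-515 - 606) = -4 - 1*(-1121) = -4 + 1121 = 1117)
(2*3)*X = (2*3)*1117 = 6*1117 = 6702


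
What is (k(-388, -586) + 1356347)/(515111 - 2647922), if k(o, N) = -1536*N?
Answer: -2256443/2132811 ≈ -1.0580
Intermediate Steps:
(k(-388, -586) + 1356347)/(515111 - 2647922) = (-1536*(-586) + 1356347)/(515111 - 2647922) = (900096 + 1356347)/(-2132811) = 2256443*(-1/2132811) = -2256443/2132811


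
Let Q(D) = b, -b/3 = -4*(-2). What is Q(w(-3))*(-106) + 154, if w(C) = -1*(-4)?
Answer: 2698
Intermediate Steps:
w(C) = 4
b = -24 (b = -(-12)*(-2) = -3*8 = -24)
Q(D) = -24
Q(w(-3))*(-106) + 154 = -24*(-106) + 154 = 2544 + 154 = 2698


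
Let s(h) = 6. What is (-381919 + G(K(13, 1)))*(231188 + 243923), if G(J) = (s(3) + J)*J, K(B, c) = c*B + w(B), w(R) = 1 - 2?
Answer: -181351294033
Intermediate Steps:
w(R) = -1
K(B, c) = -1 + B*c (K(B, c) = c*B - 1 = B*c - 1 = -1 + B*c)
G(J) = J*(6 + J) (G(J) = (6 + J)*J = J*(6 + J))
(-381919 + G(K(13, 1)))*(231188 + 243923) = (-381919 + (-1 + 13*1)*(6 + (-1 + 13*1)))*(231188 + 243923) = (-381919 + (-1 + 13)*(6 + (-1 + 13)))*475111 = (-381919 + 12*(6 + 12))*475111 = (-381919 + 12*18)*475111 = (-381919 + 216)*475111 = -381703*475111 = -181351294033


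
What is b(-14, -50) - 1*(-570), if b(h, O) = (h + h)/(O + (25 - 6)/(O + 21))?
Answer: 838142/1469 ≈ 570.55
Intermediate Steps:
b(h, O) = 2*h/(O + 19/(21 + O)) (b(h, O) = (2*h)/(O + 19/(21 + O)) = 2*h/(O + 19/(21 + O)))
b(-14, -50) - 1*(-570) = 2*(-14)*(21 - 50)/(19 + (-50)**2 + 21*(-50)) - 1*(-570) = 2*(-14)*(-29)/(19 + 2500 - 1050) + 570 = 2*(-14)*(-29)/1469 + 570 = 2*(-14)*(1/1469)*(-29) + 570 = 812/1469 + 570 = 838142/1469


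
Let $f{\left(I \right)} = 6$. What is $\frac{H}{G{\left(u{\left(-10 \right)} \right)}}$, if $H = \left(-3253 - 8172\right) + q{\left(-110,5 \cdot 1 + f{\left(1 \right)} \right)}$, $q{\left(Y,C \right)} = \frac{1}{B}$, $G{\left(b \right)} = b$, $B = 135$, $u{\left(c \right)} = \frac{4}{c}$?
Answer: $\frac{771187}{27} \approx 28562.0$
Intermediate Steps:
$q{\left(Y,C \right)} = \frac{1}{135}$
$H = - \frac{1542374}{135}$ ($H = \left(-3253 - 8172\right) + \frac{1}{135} = -11425 + \frac{1}{135} = - \frac{1542374}{135} \approx -11425.0$)
$\frac{H}{G{\left(u{\left(-10 \right)} \right)}} = - \frac{1542374}{135 \frac{4}{-10}} = - \frac{1542374}{135 \cdot 4 \left(- \frac{1}{10}\right)} = - \frac{1542374}{135 \left(- \frac{2}{5}\right)} = \left(- \frac{1542374}{135}\right) \left(- \frac{5}{2}\right) = \frac{771187}{27}$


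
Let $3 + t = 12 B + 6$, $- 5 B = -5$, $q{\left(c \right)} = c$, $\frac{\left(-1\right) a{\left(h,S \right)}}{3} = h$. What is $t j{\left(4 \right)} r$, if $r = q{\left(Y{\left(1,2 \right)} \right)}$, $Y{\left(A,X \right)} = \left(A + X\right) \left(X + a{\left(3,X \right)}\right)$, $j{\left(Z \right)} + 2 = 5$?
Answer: $-945$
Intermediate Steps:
$j{\left(Z \right)} = 3$ ($j{\left(Z \right)} = -2 + 5 = 3$)
$a{\left(h,S \right)} = - 3 h$
$Y{\left(A,X \right)} = \left(-9 + X\right) \left(A + X\right)$ ($Y{\left(A,X \right)} = \left(A + X\right) \left(X - 9\right) = \left(A + X\right) \left(-9 + X\right) = \left(-9 + X\right) \left(A + X\right)$)
$r = -21$ ($r = 2^{2} - 9 - 18 + 1 \cdot 2 = 4 - 9 - 18 + 2 = -21$)
$B = 1$ ($B = \left(- \frac{1}{5}\right) \left(-5\right) = 1$)
$t = 15$ ($t = -3 + \left(12 \cdot 1 + 6\right) = -3 + \left(12 + 6\right) = -3 + 18 = 15$)
$t j{\left(4 \right)} r = 15 \cdot 3 \left(-21\right) = 15 \left(-63\right) = -945$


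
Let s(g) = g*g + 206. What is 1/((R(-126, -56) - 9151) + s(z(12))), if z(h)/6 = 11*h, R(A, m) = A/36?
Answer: 2/1236631 ≈ 1.6173e-6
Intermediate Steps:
R(A, m) = A/36 (R(A, m) = A*(1/36) = A/36)
z(h) = 66*h (z(h) = 6*(11*h) = 66*h)
s(g) = 206 + g² (s(g) = g² + 206 = 206 + g²)
1/((R(-126, -56) - 9151) + s(z(12))) = 1/(((1/36)*(-126) - 9151) + (206 + (66*12)²)) = 1/((-7/2 - 9151) + (206 + 792²)) = 1/(-18309/2 + (206 + 627264)) = 1/(-18309/2 + 627470) = 1/(1236631/2) = 2/1236631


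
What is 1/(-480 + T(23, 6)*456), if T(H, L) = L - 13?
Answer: -1/3672 ≈ -0.00027233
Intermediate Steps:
T(H, L) = -13 + L
1/(-480 + T(23, 6)*456) = 1/(-480 + (-13 + 6)*456) = 1/(-480 - 7*456) = 1/(-480 - 3192) = 1/(-3672) = -1/3672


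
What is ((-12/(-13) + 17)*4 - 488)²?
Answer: 29289744/169 ≈ 1.7331e+5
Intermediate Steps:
((-12/(-13) + 17)*4 - 488)² = ((-12*(-1/13) + 17)*4 - 488)² = ((12/13 + 17)*4 - 488)² = ((233/13)*4 - 488)² = (932/13 - 488)² = (-5412/13)² = 29289744/169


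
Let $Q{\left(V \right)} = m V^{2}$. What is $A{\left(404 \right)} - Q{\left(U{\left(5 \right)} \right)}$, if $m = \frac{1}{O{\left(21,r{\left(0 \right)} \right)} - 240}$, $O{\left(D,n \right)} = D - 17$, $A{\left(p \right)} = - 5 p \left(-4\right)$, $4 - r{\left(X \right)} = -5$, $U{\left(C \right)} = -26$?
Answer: $\frac{476889}{59} \approx 8082.9$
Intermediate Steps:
$r{\left(X \right)} = 9$ ($r{\left(X \right)} = 4 - -5 = 4 + 5 = 9$)
$A{\left(p \right)} = 20 p$
$O{\left(D,n \right)} = -17 + D$
$m = - \frac{1}{236}$ ($m = \frac{1}{\left(-17 + 21\right) - 240} = \frac{1}{4 - 240} = \frac{1}{-236} = - \frac{1}{236} \approx -0.0042373$)
$Q{\left(V \right)} = - \frac{V^{2}}{236}$
$A{\left(404 \right)} - Q{\left(U{\left(5 \right)} \right)} = 20 \cdot 404 - - \frac{\left(-26\right)^{2}}{236} = 8080 - \left(- \frac{1}{236}\right) 676 = 8080 - - \frac{169}{59} = 8080 + \frac{169}{59} = \frac{476889}{59}$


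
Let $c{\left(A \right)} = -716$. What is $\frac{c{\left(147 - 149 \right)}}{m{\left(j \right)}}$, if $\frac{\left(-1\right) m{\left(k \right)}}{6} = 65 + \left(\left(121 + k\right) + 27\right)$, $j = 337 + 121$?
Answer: $\frac{358}{2013} \approx 0.17784$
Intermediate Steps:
$j = 458$
$m{\left(k \right)} = -1278 - 6 k$ ($m{\left(k \right)} = - 6 \left(65 + \left(\left(121 + k\right) + 27\right)\right) = - 6 \left(65 + \left(148 + k\right)\right) = - 6 \left(213 + k\right) = -1278 - 6 k$)
$\frac{c{\left(147 - 149 \right)}}{m{\left(j \right)}} = - \frac{716}{-1278 - 2748} = - \frac{716}{-4026} = \left(-716\right) \left(- \frac{1}{4026}\right) = \frac{358}{2013}$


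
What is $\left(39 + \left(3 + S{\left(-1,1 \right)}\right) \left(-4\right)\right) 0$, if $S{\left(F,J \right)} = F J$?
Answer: $0$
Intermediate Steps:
$\left(39 + \left(3 + S{\left(-1,1 \right)}\right) \left(-4\right)\right) 0 = \left(39 + \left(3 - 1\right) \left(-4\right)\right) 0 = \left(39 + 2 \left(-4\right)\right) 0 = \left(39 - 8\right) 0 = 31 \cdot 0 = 0$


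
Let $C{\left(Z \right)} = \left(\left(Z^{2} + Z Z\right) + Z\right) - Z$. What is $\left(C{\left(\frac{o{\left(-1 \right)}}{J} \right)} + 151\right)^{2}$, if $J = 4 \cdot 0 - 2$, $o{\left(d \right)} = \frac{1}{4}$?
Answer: $\frac{23357889}{1024} \approx 22810.0$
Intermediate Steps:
$o{\left(d \right)} = \frac{1}{4}$
$J = -2$ ($J = 0 - 2 = -2$)
$C{\left(Z \right)} = 2 Z^{2}$ ($C{\left(Z \right)} = \left(\left(Z^{2} + Z^{2}\right) + Z\right) - Z = \left(2 Z^{2} + Z\right) - Z = \left(Z + 2 Z^{2}\right) - Z = 2 Z^{2}$)
$\left(C{\left(\frac{o{\left(-1 \right)}}{J} \right)} + 151\right)^{2} = \left(2 \left(\frac{1}{4 \left(-2\right)}\right)^{2} + 151\right)^{2} = \left(2 \left(\frac{1}{4} \left(- \frac{1}{2}\right)\right)^{2} + 151\right)^{2} = \left(2 \left(- \frac{1}{8}\right)^{2} + 151\right)^{2} = \left(2 \cdot \frac{1}{64} + 151\right)^{2} = \left(\frac{1}{32} + 151\right)^{2} = \left(\frac{4833}{32}\right)^{2} = \frac{23357889}{1024}$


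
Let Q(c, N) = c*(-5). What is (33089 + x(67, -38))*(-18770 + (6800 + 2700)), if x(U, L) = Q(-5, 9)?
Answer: -306966780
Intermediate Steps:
Q(c, N) = -5*c
x(U, L) = 25 (x(U, L) = -5*(-5) = 25)
(33089 + x(67, -38))*(-18770 + (6800 + 2700)) = (33089 + 25)*(-18770 + (6800 + 2700)) = 33114*(-18770 + 9500) = 33114*(-9270) = -306966780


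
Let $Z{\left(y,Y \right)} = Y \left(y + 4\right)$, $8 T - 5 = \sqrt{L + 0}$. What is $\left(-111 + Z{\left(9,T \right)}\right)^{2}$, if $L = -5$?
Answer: $\frac{169121}{16} - \frac{10699 i \sqrt{5}}{32} \approx 10570.0 - 747.62 i$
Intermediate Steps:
$T = \frac{5}{8} + \frac{i \sqrt{5}}{8}$ ($T = \frac{5}{8} + \frac{\sqrt{-5 + 0}}{8} = \frac{5}{8} + \frac{\sqrt{-5}}{8} = \frac{5}{8} + \frac{i \sqrt{5}}{8} \approx 0.625 + 0.27951 i$)
$Z{\left(y,Y \right)} = Y \left(4 + y\right)$
$\left(-111 + Z{\left(9,T \right)}\right)^{2} = \left(-111 + \left(\frac{5}{8} + \frac{i \sqrt{5}}{8}\right) \left(4 + 9\right)\right)^{2} = \left(-111 + \left(\frac{5}{8} + \frac{i \sqrt{5}}{8}\right) 13\right)^{2} = \left(-111 + \left(\frac{65}{8} + \frac{13 i \sqrt{5}}{8}\right)\right)^{2} = \left(- \frac{823}{8} + \frac{13 i \sqrt{5}}{8}\right)^{2}$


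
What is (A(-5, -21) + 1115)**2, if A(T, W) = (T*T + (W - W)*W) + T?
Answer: 1288225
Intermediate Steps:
A(T, W) = T + T**2 (A(T, W) = (T**2 + 0*W) + T = (T**2 + 0) + T = T**2 + T = T + T**2)
(A(-5, -21) + 1115)**2 = (-5*(1 - 5) + 1115)**2 = (-5*(-4) + 1115)**2 = (20 + 1115)**2 = 1135**2 = 1288225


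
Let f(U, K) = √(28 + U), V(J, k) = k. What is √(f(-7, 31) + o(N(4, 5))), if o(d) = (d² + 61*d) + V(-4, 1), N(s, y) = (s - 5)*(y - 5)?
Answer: √(1 + √21) ≈ 2.3627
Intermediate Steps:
N(s, y) = (-5 + s)*(-5 + y)
o(d) = 1 + d² + 61*d (o(d) = (d² + 61*d) + 1 = 1 + d² + 61*d)
√(f(-7, 31) + o(N(4, 5))) = √(√(28 - 7) + (1 + (25 - 5*4 - 5*5 + 4*5)² + 61*(25 - 5*4 - 5*5 + 4*5))) = √(√21 + (1 + (25 - 20 - 25 + 20)² + 61*(25 - 20 - 25 + 20))) = √(√21 + (1 + 0² + 61*0)) = √(√21 + (1 + 0 + 0)) = √(√21 + 1) = √(1 + √21)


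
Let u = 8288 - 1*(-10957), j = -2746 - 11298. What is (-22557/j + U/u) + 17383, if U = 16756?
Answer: 4698890697469/270276780 ≈ 17385.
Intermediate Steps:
j = -14044
u = 19245 (u = 8288 + 10957 = 19245)
(-22557/j + U/u) + 17383 = (-22557/(-14044) + 16756/19245) + 17383 = (-22557*(-1/14044) + 16756*(1/19245)) + 17383 = (22557/14044 + 16756/19245) + 17383 = 669430729/270276780 + 17383 = 4698890697469/270276780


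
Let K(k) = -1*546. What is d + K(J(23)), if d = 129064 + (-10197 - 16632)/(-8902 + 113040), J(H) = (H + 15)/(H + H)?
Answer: 13383580655/104138 ≈ 1.2852e+5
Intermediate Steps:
J(H) = (15 + H)/(2*H) (J(H) = (15 + H)/((2*H)) = (15 + H)*(1/(2*H)) = (15 + H)/(2*H))
K(k) = -546
d = 13440440003/104138 (d = 129064 - 26829/104138 = 13440440003/104138 ≈ 1.2906e+5)
d + K(J(23)) = 13440440003/104138 - 546 = 13383580655/104138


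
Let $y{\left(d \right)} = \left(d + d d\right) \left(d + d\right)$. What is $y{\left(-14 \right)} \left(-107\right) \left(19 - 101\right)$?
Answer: $-44712304$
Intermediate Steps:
$y{\left(d \right)} = 2 d \left(d + d^{2}\right)$ ($y{\left(d \right)} = \left(d + d^{2}\right) 2 d = 2 d \left(d + d^{2}\right)$)
$y{\left(-14 \right)} \left(-107\right) \left(19 - 101\right) = 2 \left(-14\right)^{2} \left(1 - 14\right) \left(-107\right) \left(19 - 101\right) = 2 \cdot 196 \left(-13\right) \left(-107\right) \left(19 - 101\right) = \left(-5096\right) \left(-107\right) \left(-82\right) = 545272 \left(-82\right) = -44712304$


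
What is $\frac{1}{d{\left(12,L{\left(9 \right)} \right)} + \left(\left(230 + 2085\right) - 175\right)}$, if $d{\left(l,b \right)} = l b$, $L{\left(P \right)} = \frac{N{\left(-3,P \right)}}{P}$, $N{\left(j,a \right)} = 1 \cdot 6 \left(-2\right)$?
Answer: $\frac{1}{2124} \approx 0.00047081$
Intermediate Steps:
$N{\left(j,a \right)} = -12$ ($N{\left(j,a \right)} = 6 \left(-2\right) = -12$)
$L{\left(P \right)} = - \frac{12}{P}$
$d{\left(l,b \right)} = b l$
$\frac{1}{d{\left(12,L{\left(9 \right)} \right)} + \left(\left(230 + 2085\right) - 175\right)} = \frac{1}{- \frac{12}{9} \cdot 12 + \left(\left(230 + 2085\right) - 175\right)} = \frac{1}{\left(-12\right) \frac{1}{9} \cdot 12 + \left(2315 - 175\right)} = \frac{1}{\left(- \frac{4}{3}\right) 12 + 2140} = \frac{1}{-16 + 2140} = \frac{1}{2124}$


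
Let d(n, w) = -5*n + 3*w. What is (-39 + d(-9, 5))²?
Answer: 441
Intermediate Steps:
(-39 + d(-9, 5))² = (-39 + (-5*(-9) + 3*5))² = (-39 + (45 + 15))² = (-39 + 60)² = 21² = 441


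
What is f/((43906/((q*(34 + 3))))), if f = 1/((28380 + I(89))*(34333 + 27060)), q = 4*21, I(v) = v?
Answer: 222/5481342071443 ≈ 4.0501e-11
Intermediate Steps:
q = 84
f = 1/1747797317 (f = 1/((28380 + 89)*(34333 + 27060)) = 1/(28469*61393) = 1/1747797317 ≈ 5.7215e-10)
f/((43906/((q*(34 + 3))))) = 1/(1747797317*((43906/((84*(34 + 3)))))) = 1/(1747797317*((43906/((84*37))))) = 1/(1747797317*((43906/3108))) = 1/(1747797317*((43906*(1/3108)))) = 1/(1747797317*(21953/1554)) = (1/1747797317)*(1554/21953) = 222/5481342071443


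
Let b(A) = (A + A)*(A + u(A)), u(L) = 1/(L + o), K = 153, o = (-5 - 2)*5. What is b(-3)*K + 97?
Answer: 54628/19 ≈ 2875.2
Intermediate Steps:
o = -35 (o = -7*5 = -35)
u(L) = 1/(-35 + L) (u(L) = 1/(L - 35) = 1/(-35 + L))
b(A) = 2*A*(A + 1/(-35 + A)) (b(A) = (A + A)*(A + 1/(-35 + A)) = (2*A)*(A + 1/(-35 + A)) = 2*A*(A + 1/(-35 + A)))
b(-3)*K + 97 = (2*(-3)*(1 - 3*(-35 - 3))/(-35 - 3))*153 + 97 = (2*(-3)*(1 - 3*(-38))/(-38))*153 + 97 = (2*(-3)*(-1/38)*(1 + 114))*153 + 97 = (2*(-3)*(-1/38)*115)*153 + 97 = (345/19)*153 + 97 = 52785/19 + 97 = 54628/19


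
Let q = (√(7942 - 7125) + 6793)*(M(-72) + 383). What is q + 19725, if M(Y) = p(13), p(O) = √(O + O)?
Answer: 2621444 + √21242 + 383*√817 + 6793*√26 ≈ 2.6672e+6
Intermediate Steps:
p(O) = √2*√O (p(O) = √(2*O) = √2*√O)
M(Y) = √26 (M(Y) = √2*√13 = √26)
q = (383 + √26)*(6793 + √817) (q = (√(7942 - 7125) + 6793)*(√26 + 383) = (√817 + 6793)*(383 + √26) = (6793 + √817)*(383 + √26) = (383 + √26)*(6793 + √817) ≈ 2.6474e+6)
q + 19725 = (2601719 + √21242 + 383*√817 + 6793*√26) + 19725 = 2621444 + √21242 + 383*√817 + 6793*√26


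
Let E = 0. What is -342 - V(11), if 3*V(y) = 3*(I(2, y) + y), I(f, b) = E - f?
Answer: -351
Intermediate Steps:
I(f, b) = -f (I(f, b) = 0 - f = -f)
V(y) = -2 + y (V(y) = (3*(-1*2 + y))/3 = (3*(-2 + y))/3 = (-6 + 3*y)/3 = -2 + y)
-342 - V(11) = -342 - (-2 + 11) = -342 - 1*9 = -342 - 9 = -351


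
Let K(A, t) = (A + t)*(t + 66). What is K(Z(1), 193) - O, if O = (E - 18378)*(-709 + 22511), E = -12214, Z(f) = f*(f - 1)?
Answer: 667016771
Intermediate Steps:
Z(f) = f*(-1 + f)
K(A, t) = (66 + t)*(A + t) (K(A, t) = (A + t)*(66 + t) = (66 + t)*(A + t))
O = -666966784 (O = (-12214 - 18378)*(-709 + 22511) = -30592*21802 = -666966784)
K(Z(1), 193) - O = (193² + 66*(1*(-1 + 1)) + 66*193 + (1*(-1 + 1))*193) - 1*(-666966784) = (37249 + 66*(1*0) + 12738 + (1*0)*193) + 666966784 = (37249 + 66*0 + 12738 + 0*193) + 666966784 = (37249 + 0 + 12738 + 0) + 666966784 = 49987 + 666966784 = 667016771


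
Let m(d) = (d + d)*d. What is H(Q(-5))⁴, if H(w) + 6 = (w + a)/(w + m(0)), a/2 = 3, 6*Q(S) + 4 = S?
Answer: 6561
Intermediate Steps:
Q(S) = -⅔ + S/6
m(d) = 2*d² (m(d) = (2*d)*d = 2*d²)
a = 6 (a = 2*3 = 6)
H(w) = -6 + (6 + w)/w (H(w) = -6 + (w + 6)/(w + 2*0²) = -6 + (6 + w)/(w + 2*0) = -6 + (6 + w)/(w + 0) = -6 + (6 + w)/w)
H(Q(-5))⁴ = (-5 + 6/(-⅔ + (⅙)*(-5)))⁴ = (-5 + 6/(-⅔ - ⅚))⁴ = (-5 + 6/(-3/2))⁴ = (-5 + 6*(-⅔))⁴ = (-5 - 4)⁴ = (-9)⁴ = 6561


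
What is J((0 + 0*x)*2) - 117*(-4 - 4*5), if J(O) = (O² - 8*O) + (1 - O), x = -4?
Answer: 2809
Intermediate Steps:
J(O) = 1 + O² - 9*O
J((0 + 0*x)*2) - 117*(-4 - 4*5) = (1 + ((0 + 0*(-4))*2)² - 9*(0 + 0*(-4))*2) - 117*(-4 - 4*5) = (1 + ((0 + 0)*2)² - 9*(0 + 0)*2) - 117*(-4 - 20) = (1 + (0*2)² - 0*2) - 117*(-24) = (1 + 0² - 9*0) + 2808 = (1 + 0 + 0) + 2808 = 1 + 2808 = 2809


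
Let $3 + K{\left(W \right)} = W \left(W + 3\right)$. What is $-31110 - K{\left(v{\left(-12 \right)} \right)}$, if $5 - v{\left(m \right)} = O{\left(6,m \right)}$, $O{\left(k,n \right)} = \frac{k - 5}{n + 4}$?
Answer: $- \frac{1993513}{64} \approx -31149.0$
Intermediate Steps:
$O{\left(k,n \right)} = \frac{-5 + k}{4 + n}$
$v{\left(m \right)} = 5 - \frac{1}{4 + m}$ ($v{\left(m \right)} = 5 - \frac{-5 + 6}{4 + m} = 5 - \frac{1}{4 + m} 1 = 5 - \frac{1}{4 + m}$)
$K{\left(W \right)} = -3 + W \left(3 + W\right)$ ($K{\left(W \right)} = -3 + W \left(W + 3\right) = -3 + W \left(3 + W\right)$)
$-31110 - K{\left(v{\left(-12 \right)} \right)} = -31110 - \left(-3 + \left(\frac{19 + 5 \left(-12\right)}{4 - 12}\right)^{2} + 3 \frac{19 + 5 \left(-12\right)}{4 - 12}\right) = -31110 - \left(-3 + \left(\frac{19 - 60}{-8}\right)^{2} + 3 \frac{19 - 60}{-8}\right) = -31110 - \left(-3 + \left(\left(- \frac{1}{8}\right) \left(-41\right)\right)^{2} + 3 \left(\left(- \frac{1}{8}\right) \left(-41\right)\right)\right) = -31110 - \left(-3 + \left(\frac{41}{8}\right)^{2} + 3 \cdot \frac{41}{8}\right) = -31110 - \left(-3 + \frac{1681}{64} + \frac{123}{8}\right) = -31110 - \frac{2473}{64} = - \frac{1993513}{64}$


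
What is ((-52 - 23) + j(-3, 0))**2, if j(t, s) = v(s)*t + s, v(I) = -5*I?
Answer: 5625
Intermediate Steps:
j(t, s) = s - 5*s*t (j(t, s) = (-5*s)*t + s = -5*s*t + s = s - 5*s*t)
((-52 - 23) + j(-3, 0))**2 = ((-52 - 23) + 0*(1 - 5*(-3)))**2 = (-75 + 0*(1 + 15))**2 = (-75 + 0*16)**2 = (-75 + 0)**2 = (-75)**2 = 5625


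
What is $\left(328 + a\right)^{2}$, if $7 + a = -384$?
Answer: $3969$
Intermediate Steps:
$a = -391$ ($a = -7 - 384 = -391$)
$\left(328 + a\right)^{2} = \left(328 - 391\right)^{2} = \left(-63\right)^{2} = 3969$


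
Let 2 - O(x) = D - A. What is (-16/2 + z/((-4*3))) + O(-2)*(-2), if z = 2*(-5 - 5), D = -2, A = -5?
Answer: -13/3 ≈ -4.3333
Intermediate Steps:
O(x) = -1 (O(x) = 2 - (-2 - 1*(-5)) = 2 - (-2 + 5) = 2 - 1*3 = 2 - 3 = -1)
z = -20 (z = 2*(-10) = -20)
(-16/2 + z/((-4*3))) + O(-2)*(-2) = (-16/2 - 20/((-4*3))) - 1*(-2) = (-16*½ - 20/(-12)) + 2 = (-8 - 20*(-1/12)) + 2 = (-8 + 5/3) + 2 = -19/3 + 2 = -13/3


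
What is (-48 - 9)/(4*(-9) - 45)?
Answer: 19/27 ≈ 0.70370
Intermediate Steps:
(-48 - 9)/(4*(-9) - 45) = -57/(-36 - 45) = -57/(-81) = -57*(-1/81) = 19/27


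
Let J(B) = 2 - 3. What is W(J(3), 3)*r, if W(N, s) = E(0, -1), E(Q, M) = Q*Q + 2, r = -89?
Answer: -178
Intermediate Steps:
J(B) = -1
E(Q, M) = 2 + Q² (E(Q, M) = Q² + 2 = 2 + Q²)
W(N, s) = 2 (W(N, s) = 2 + 0² = 2 + 0 = 2)
W(J(3), 3)*r = 2*(-89) = -178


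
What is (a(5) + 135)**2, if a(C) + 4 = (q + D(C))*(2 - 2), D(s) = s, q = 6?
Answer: 17161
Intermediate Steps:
a(C) = -4 (a(C) = -4 + (6 + C)*(2 - 2) = -4 + (6 + C)*0 = -4 + 0 = -4)
(a(5) + 135)**2 = (-4 + 135)**2 = 131**2 = 17161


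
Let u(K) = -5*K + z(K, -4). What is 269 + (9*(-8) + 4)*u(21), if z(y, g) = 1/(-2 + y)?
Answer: 140703/19 ≈ 7405.4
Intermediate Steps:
u(K) = 1/(-2 + K) - 5*K (u(K) = -5*K + 1/(-2 + K) = 1/(-2 + K) - 5*K)
269 + (9*(-8) + 4)*u(21) = 269 + (9*(-8) + 4)*((1 - 5*21*(-2 + 21))/(-2 + 21)) = 269 + (-72 + 4)*((1 - 5*21*19)/19) = 269 - 68*(1 - 1995)/19 = 269 - 68*(-1994)/19 = 269 - 68*(-1994/19) = 269 + 135592/19 = 140703/19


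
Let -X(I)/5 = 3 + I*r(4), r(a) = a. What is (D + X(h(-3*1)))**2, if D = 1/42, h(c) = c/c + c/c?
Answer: 5331481/1764 ≈ 3022.4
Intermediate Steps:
h(c) = 2 (h(c) = 1 + 1 = 2)
D = 1/42 ≈ 0.023810
X(I) = -15 - 20*I (X(I) = -5*(3 + I*4) = -5*(3 + 4*I) = -15 - 20*I)
(D + X(h(-3*1)))**2 = (1/42 + (-15 - 20*2))**2 = (1/42 + (-15 - 40))**2 = (1/42 - 55)**2 = (-2309/42)**2 = 5331481/1764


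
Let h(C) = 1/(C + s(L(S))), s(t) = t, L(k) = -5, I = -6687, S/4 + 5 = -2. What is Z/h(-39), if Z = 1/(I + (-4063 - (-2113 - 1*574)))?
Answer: 4/733 ≈ 0.0054570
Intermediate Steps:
S = -28 (S = -20 + 4*(-2) = -20 - 8 = -28)
h(C) = 1/(-5 + C) (h(C) = 1/(C - 5) = 1/(-5 + C))
Z = -1/8063 (Z = 1/(-6687 + (-4063 - (-2113 - 1*574))) = 1/(-6687 + (-4063 - (-2113 - 574))) = 1/(-6687 + (-4063 - 1*(-2687))) = 1/(-6687 + (-4063 + 2687)) = 1/(-6687 - 1376) = 1/(-8063) = -1/8063 ≈ -0.00012402)
Z/h(-39) = -1/(8063*(1/(-5 - 39))) = -1/(8063*(1/(-44))) = -1/(8063*(-1/44)) = -1/8063*(-44) = 4/733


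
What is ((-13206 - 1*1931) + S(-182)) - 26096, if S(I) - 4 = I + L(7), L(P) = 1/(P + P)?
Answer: -579753/14 ≈ -41411.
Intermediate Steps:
L(P) = 1/(2*P)
S(I) = 57/14 + I (S(I) = 4 + (I + (½)/7) = 4 + (I + (½)*(⅐)) = 4 + (I + 1/14) = 4 + (1/14 + I) = 57/14 + I)
((-13206 - 1*1931) + S(-182)) - 26096 = ((-13206 - 1*1931) + (57/14 - 182)) - 26096 = ((-13206 - 1931) - 2491/14) - 26096 = (-15137 - 2491/14) - 26096 = -214409/14 - 26096 = -579753/14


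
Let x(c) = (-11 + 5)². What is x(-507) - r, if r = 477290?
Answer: -477254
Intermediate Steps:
x(c) = 36 (x(c) = (-6)² = 36)
x(-507) - r = 36 - 1*477290 = 36 - 477290 = -477254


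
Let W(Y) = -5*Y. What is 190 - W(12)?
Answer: 250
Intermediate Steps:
190 - W(12) = 190 - (-5)*12 = 190 - 1*(-60) = 190 + 60 = 250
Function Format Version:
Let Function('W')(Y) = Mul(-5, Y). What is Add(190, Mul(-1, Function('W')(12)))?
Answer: 250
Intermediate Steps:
Add(190, Mul(-1, Function('W')(12))) = Add(190, Mul(-1, Mul(-5, 12))) = Add(190, Mul(-1, -60)) = Add(190, 60) = 250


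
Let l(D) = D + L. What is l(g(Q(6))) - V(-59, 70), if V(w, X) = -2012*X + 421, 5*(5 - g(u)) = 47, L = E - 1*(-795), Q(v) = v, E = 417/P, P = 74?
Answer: 52249637/370 ≈ 1.4122e+5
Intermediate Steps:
E = 417/74 ≈ 5.6351
L = 59247/74 (L = 417/74 - 1*(-795) = 417/74 + 795 = 59247/74 ≈ 800.63)
g(u) = -22/5 (g(u) = 5 - ⅕*47 = 5 - 47/5 = -22/5)
l(D) = 59247/74 + D (l(D) = D + 59247/74 = 59247/74 + D)
V(w, X) = 421 - 2012*X
l(g(Q(6))) - V(-59, 70) = (59247/74 - 22/5) - (421 - 2012*70) = 294607/370 - (421 - 140840) = 294607/370 - 1*(-140419) = 294607/370 + 140419 = 52249637/370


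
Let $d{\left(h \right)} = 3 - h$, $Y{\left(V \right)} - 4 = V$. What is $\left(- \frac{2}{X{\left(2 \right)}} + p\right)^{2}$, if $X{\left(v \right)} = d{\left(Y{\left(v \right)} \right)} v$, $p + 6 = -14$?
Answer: $\frac{3481}{9} \approx 386.78$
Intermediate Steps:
$Y{\left(V \right)} = 4 + V$
$p = -20$ ($p = -6 - 14 = -20$)
$X{\left(v \right)} = v \left(-1 - v\right)$ ($X{\left(v \right)} = \left(3 - \left(4 + v\right)\right) v = \left(-1 - v\right) v = v \left(-1 - v\right)$)
$\left(- \frac{2}{X{\left(2 \right)}} + p\right)^{2} = \left(- \frac{2}{\left(-1\right) 2 \left(1 + 2\right)} - 20\right)^{2} = \left(- \frac{2}{\left(-1\right) 2 \cdot 3} - 20\right)^{2} = \left(- \frac{2}{-6} - 20\right)^{2} = \left(\left(-2\right) \left(- \frac{1}{6}\right) - 20\right)^{2} = \left(\frac{1}{3} - 20\right)^{2} = \left(- \frac{59}{3}\right)^{2} = \frac{3481}{9}$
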